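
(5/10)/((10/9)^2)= 81/200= 0.40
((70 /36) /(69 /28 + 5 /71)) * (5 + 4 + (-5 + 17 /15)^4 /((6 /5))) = 41272232834 /275507325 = 149.80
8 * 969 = 7752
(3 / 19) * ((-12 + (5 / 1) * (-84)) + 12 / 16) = -68.09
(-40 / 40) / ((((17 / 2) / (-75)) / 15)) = 2250 / 17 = 132.35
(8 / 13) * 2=16 / 13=1.23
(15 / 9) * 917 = 4585 / 3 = 1528.33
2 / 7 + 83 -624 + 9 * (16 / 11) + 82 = -34313 / 77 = -445.62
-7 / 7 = -1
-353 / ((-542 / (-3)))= -1059 / 542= -1.95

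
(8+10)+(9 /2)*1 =22.50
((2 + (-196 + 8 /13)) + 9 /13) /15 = -167 /13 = -12.85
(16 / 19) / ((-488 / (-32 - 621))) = 1306 / 1159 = 1.13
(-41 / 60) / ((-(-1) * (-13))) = 41 / 780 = 0.05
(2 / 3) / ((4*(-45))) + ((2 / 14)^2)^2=-2131 / 648270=-0.00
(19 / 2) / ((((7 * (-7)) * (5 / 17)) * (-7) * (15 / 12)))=646 / 8575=0.08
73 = 73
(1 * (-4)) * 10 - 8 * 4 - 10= -82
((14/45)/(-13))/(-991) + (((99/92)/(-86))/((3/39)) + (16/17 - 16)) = -1186919148929/77976676440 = -15.22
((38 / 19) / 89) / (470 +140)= 1 / 27145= 0.00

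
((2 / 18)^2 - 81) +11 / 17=-110629 / 1377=-80.34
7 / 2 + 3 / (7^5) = 117655 / 33614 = 3.50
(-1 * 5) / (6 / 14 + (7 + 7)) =-35 / 101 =-0.35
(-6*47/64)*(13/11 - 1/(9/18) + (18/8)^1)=-8883/1408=-6.31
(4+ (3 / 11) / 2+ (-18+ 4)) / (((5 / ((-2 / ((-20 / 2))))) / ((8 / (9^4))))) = -868 / 1804275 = -0.00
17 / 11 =1.55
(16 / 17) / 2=0.47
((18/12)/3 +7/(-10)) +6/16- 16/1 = -633/40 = -15.82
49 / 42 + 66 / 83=977 / 498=1.96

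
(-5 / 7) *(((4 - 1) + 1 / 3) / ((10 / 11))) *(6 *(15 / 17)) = -1650 / 119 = -13.87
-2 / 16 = -0.12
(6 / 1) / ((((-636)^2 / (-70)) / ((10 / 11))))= -175 / 185394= -0.00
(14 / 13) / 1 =14 / 13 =1.08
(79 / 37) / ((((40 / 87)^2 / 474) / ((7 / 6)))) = 330666903 / 59200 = 5585.59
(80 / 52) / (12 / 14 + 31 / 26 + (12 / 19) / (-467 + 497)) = 26600 / 35799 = 0.74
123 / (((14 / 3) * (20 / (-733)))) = -270477 / 280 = -965.99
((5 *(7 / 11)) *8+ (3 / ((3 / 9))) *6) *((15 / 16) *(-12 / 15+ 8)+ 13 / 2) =23161 / 22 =1052.77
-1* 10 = -10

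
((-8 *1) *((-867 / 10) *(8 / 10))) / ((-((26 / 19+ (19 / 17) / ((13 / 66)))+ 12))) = -7281066 / 249875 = -29.14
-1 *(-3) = 3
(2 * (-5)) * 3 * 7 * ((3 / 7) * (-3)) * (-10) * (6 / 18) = -900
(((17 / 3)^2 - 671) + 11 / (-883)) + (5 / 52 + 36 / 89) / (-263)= -6179984831435 / 9672802308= -638.90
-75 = -75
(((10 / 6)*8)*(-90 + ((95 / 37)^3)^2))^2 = 406710331332235017366760000 / 59246568052560317529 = 6864707.02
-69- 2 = -71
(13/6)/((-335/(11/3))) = -143/6030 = -0.02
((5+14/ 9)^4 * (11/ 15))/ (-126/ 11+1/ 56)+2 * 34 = -34960548236/ 693333675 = -50.42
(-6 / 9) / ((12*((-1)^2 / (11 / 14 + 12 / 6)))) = -13 / 84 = -0.15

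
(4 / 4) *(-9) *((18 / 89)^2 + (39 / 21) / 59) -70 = -231127175 / 3271373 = -70.65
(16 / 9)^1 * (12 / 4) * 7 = 112 / 3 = 37.33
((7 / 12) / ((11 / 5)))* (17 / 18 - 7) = -3815 / 2376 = -1.61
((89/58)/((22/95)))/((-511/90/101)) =-117.87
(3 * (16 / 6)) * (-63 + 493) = 3440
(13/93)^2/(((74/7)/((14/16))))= 8281/5120208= 0.00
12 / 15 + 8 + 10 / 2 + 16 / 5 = 17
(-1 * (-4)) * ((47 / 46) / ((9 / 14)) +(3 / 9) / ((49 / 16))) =68900 / 10143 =6.79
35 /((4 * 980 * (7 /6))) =0.01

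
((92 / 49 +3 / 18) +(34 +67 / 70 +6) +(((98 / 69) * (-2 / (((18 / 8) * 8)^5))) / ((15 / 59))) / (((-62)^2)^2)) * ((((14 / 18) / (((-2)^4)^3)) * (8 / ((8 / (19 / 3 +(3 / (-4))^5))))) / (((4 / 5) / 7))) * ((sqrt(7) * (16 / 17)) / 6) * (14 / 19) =1995511197898744217382901 * sqrt(7) / 39639401820335398025428992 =0.13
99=99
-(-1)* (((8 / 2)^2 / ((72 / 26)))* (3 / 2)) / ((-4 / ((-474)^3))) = 230742252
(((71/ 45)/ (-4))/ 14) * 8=-71/ 315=-0.23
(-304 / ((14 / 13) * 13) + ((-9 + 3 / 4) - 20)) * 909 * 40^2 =-72668057.14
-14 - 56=-70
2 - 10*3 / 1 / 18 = 0.33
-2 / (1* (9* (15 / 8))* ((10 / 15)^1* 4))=-2 / 45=-0.04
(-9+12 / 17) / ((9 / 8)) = -376 / 51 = -7.37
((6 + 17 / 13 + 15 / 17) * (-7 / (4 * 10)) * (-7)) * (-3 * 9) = -239463 / 884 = -270.89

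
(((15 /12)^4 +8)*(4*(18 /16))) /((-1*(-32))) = 24057 /16384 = 1.47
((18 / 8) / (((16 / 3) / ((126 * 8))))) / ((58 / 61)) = 103761 / 232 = 447.25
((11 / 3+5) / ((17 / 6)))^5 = 380204032 / 1419857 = 267.78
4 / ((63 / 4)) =16 / 63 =0.25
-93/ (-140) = 93/ 140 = 0.66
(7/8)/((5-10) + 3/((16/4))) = -7/34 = -0.21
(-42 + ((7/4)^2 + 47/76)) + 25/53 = -609797/16112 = -37.85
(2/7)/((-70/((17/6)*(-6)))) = 17/245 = 0.07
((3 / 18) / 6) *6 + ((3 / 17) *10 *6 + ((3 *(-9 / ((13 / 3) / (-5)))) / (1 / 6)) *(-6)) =-1472899 / 1326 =-1110.78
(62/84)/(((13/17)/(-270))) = -23715/91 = -260.60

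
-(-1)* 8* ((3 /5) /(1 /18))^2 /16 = 1458 /25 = 58.32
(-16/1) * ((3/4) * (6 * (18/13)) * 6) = -7776/13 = -598.15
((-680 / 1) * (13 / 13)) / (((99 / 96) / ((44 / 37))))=-87040 / 111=-784.14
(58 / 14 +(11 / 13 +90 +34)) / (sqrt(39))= 11738 * sqrt(39) / 3549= 20.65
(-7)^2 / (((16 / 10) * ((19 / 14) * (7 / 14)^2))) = 1715 / 19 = 90.26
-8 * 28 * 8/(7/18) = -4608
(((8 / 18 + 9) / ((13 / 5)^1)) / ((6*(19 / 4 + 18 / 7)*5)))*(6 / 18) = 0.01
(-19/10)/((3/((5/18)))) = -19/108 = -0.18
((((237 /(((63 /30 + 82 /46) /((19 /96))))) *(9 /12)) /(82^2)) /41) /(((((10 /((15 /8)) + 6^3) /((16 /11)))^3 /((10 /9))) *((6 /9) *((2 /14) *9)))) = 953925 /78888144086452448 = 0.00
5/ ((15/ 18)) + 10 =16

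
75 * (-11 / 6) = -275 / 2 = -137.50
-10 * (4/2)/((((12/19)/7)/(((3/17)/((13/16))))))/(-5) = 2128/221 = 9.63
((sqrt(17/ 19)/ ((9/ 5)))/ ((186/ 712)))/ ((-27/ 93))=-1780 * sqrt(323)/ 4617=-6.93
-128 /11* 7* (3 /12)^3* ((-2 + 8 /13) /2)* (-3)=-378 /143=-2.64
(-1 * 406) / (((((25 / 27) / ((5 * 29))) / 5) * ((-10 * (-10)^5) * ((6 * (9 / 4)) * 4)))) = -5887 / 1000000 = -0.01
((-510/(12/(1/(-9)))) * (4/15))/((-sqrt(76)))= -17 * sqrt(19)/513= -0.14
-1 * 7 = -7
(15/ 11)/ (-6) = -5/ 22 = -0.23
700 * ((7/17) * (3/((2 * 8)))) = 3675/68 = 54.04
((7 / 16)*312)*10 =1365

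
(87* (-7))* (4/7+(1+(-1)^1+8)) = -5220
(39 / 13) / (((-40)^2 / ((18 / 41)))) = 0.00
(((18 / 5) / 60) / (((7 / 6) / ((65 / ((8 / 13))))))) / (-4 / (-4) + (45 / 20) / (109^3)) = 1969739109 / 362608750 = 5.43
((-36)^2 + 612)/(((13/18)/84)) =2884896/13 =221915.08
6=6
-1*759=-759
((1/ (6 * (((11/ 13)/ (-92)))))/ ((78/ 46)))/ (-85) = 0.13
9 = 9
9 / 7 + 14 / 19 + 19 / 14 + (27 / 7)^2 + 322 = 633559 / 1862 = 340.26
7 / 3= 2.33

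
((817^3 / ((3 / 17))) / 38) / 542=487934459 / 3252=150041.35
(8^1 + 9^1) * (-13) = -221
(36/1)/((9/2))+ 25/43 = 369/43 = 8.58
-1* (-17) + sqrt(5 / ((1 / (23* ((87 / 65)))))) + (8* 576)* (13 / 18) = sqrt(26013) / 13 + 3345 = 3357.41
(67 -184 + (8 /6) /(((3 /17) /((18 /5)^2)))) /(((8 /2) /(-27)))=12879 /100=128.79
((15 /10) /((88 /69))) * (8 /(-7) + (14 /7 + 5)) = 8487 /1232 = 6.89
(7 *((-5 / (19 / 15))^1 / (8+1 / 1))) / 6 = -175 / 342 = -0.51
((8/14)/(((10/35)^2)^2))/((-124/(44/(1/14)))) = -26411/62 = -425.98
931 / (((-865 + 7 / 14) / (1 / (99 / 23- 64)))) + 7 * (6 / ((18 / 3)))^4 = 125265 / 17849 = 7.02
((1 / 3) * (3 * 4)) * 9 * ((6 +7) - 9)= 144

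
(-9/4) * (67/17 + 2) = -13.37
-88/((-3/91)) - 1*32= 7912/3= 2637.33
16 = 16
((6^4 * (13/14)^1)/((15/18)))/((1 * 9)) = 5616/35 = 160.46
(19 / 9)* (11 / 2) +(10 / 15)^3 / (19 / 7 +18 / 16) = 135701 / 11610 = 11.69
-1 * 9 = -9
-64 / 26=-32 / 13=-2.46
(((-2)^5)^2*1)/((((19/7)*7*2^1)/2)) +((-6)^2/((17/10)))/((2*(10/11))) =21170/323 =65.54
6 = 6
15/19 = 0.79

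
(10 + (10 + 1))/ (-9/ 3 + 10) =3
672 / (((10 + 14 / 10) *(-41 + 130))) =1120 / 1691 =0.66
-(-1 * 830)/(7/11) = 9130/7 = 1304.29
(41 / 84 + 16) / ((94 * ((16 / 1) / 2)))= 1385 / 63168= 0.02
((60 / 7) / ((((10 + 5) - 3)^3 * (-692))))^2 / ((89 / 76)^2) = 9025 / 240875863070976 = 0.00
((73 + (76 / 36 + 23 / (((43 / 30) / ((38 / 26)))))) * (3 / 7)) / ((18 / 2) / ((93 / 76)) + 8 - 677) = -15372094 / 240778629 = -0.06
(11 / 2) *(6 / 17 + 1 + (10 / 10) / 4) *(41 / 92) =49159 / 12512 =3.93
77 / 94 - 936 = -935.18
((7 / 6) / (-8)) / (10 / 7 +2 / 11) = -539 / 5952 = -0.09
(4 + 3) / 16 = 7 / 16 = 0.44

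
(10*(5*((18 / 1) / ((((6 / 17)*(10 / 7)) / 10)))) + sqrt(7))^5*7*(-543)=-6887935430409051748973250 - 1929393338882170011249*sqrt(7)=-6893040125364958538210105.00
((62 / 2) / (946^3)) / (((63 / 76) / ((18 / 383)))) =589 / 283713653377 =0.00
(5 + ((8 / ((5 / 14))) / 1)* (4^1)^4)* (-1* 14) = -80351.60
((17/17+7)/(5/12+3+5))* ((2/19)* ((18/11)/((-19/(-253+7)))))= 850176/401071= 2.12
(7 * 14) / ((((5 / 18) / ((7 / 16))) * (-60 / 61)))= -62769 / 400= -156.92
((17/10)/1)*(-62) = -527/5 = -105.40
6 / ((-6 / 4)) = -4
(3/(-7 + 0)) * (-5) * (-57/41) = -855/287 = -2.98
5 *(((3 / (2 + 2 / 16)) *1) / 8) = 15 / 17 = 0.88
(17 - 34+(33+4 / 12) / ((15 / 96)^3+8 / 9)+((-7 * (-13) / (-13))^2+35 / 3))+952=815875703 / 789807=1033.01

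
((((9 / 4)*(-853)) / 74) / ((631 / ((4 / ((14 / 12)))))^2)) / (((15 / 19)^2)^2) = -889310504 / 451166183125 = -0.00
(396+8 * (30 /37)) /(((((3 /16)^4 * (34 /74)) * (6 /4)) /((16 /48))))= 38273024 /243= 157502.16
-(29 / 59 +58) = -3451 / 59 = -58.49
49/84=7/12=0.58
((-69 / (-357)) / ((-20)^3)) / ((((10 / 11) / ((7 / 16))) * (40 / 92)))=-5819 / 217600000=-0.00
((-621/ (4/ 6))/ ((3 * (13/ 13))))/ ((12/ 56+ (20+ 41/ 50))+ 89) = -108675/ 38512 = -2.82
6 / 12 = 1 / 2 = 0.50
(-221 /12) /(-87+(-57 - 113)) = 221 /3084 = 0.07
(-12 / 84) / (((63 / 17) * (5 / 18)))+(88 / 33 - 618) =-615.47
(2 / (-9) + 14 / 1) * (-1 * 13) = -1612 / 9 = -179.11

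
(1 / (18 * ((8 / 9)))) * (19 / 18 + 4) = 91 / 288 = 0.32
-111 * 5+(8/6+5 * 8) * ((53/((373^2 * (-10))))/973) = -1126976207311/2030587755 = -555.00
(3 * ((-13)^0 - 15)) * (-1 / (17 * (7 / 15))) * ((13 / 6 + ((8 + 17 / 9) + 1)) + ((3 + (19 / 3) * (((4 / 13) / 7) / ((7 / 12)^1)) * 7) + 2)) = 175235 / 1547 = 113.27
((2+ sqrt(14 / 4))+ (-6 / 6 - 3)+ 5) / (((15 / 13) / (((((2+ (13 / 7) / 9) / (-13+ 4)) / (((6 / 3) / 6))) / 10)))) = -1807 / 9450 - 1807 * sqrt(14) / 56700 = -0.31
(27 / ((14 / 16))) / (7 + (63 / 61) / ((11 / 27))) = 72468 / 22393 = 3.24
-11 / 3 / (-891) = 0.00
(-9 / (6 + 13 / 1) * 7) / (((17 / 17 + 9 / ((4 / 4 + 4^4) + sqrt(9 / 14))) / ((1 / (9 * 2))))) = -0.18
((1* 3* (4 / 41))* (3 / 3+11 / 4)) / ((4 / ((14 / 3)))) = 105 / 82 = 1.28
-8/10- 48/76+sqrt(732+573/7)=-136/95+3 * sqrt(4431)/7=27.10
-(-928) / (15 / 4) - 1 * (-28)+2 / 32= 66127 / 240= 275.53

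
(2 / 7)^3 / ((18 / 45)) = 0.06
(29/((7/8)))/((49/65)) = 15080/343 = 43.97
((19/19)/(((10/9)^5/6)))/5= 177147/250000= 0.71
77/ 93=0.83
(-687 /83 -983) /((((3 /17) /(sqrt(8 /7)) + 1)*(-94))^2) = -112944379000 /927369309347 + 9701327712*sqrt(14) /927369309347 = -0.08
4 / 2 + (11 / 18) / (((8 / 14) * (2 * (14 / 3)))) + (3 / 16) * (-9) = 41 / 96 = 0.43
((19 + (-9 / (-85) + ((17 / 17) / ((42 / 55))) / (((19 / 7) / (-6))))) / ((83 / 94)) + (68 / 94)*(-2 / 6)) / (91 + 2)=342445444 / 1757732085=0.19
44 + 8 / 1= 52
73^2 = 5329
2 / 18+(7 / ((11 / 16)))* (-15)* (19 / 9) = -31909 / 99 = -322.31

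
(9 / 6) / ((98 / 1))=3 / 196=0.02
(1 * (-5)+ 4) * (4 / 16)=-1 / 4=-0.25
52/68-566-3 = -9660/17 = -568.24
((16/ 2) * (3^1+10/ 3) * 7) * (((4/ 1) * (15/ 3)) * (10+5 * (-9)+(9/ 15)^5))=-247715.09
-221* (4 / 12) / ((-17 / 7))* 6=182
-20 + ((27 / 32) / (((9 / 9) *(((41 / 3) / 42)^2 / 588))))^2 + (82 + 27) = 248156786238437 / 11303044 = 21954863.33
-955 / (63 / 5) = -4775 / 63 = -75.79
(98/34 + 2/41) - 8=-3533/697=-5.07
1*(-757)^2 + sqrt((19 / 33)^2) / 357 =6751090288 / 11781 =573049.00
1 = 1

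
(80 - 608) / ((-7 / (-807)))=-426096 / 7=-60870.86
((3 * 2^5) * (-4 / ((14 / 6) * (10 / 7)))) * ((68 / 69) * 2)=-26112 / 115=-227.06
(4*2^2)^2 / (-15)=-256 / 15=-17.07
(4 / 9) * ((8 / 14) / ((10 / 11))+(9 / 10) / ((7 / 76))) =208 / 45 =4.62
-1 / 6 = -0.17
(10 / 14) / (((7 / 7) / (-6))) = -30 / 7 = -4.29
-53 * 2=-106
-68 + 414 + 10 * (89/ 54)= 9787/ 27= 362.48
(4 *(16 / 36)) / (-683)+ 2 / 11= 12118 / 67617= 0.18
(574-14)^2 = 313600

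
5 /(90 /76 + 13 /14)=665 /281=2.37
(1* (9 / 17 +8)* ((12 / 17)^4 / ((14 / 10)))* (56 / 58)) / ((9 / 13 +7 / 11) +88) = 49420800 / 3022875553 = 0.02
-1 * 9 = -9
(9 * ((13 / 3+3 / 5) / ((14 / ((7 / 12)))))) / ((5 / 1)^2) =37 / 500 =0.07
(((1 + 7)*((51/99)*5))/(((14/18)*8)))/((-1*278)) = -255/21406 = -0.01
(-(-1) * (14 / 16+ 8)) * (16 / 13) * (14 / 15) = 1988 / 195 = 10.19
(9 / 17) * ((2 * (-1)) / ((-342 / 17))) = 1 / 19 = 0.05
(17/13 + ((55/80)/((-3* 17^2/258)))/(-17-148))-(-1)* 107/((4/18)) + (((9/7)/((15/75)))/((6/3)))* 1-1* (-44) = 1672689673/3155880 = 530.02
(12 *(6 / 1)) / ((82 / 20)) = 720 / 41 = 17.56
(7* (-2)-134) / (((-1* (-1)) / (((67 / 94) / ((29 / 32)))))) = -158656 / 1363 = -116.40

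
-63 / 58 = -1.09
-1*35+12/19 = -653/19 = -34.37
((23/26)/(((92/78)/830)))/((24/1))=415/16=25.94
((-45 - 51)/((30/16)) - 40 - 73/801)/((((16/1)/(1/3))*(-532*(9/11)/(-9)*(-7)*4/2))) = 4021831/1431803520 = 0.00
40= 40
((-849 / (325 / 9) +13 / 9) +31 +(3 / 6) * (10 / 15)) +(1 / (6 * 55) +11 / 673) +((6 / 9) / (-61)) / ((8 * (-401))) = 19674993446287 / 2118691961100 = 9.29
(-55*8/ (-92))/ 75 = 22/ 345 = 0.06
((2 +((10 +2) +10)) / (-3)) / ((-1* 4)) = 2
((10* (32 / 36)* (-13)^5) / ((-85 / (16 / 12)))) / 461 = 23762752 / 211599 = 112.30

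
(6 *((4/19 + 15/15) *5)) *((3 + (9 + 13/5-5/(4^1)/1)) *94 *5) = 4329405/19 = 227863.42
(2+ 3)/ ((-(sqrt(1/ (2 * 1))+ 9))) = -90/ 161+ 5 * sqrt(2)/ 161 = -0.52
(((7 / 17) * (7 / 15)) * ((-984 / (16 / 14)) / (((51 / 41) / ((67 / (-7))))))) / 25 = 5518723 / 108375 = 50.92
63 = 63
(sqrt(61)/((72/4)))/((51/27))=sqrt(61)/34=0.23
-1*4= -4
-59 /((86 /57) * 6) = -1121 /172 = -6.52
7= 7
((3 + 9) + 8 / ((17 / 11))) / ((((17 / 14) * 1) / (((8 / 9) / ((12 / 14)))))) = 114464 / 7803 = 14.67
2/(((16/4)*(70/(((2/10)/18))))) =1/12600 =0.00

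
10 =10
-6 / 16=-3 / 8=-0.38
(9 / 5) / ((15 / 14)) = 42 / 25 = 1.68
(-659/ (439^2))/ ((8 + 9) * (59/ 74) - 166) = 48766/ 2174085601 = 0.00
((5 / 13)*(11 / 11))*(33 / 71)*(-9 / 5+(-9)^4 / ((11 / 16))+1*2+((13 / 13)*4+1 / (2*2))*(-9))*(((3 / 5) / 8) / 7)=18820341 / 1033760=18.21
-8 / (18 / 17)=-68 / 9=-7.56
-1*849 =-849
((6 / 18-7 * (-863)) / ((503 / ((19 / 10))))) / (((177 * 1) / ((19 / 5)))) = 0.49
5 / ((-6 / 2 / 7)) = -35 / 3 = -11.67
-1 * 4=-4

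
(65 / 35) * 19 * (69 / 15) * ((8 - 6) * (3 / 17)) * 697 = 1397526 / 35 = 39929.31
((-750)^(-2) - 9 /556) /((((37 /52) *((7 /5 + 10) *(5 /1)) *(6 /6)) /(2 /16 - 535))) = 35197594861 /164897437500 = 0.21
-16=-16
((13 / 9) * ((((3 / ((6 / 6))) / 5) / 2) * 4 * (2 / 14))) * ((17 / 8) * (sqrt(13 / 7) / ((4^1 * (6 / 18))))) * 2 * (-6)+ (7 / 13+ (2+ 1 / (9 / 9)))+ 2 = -0.92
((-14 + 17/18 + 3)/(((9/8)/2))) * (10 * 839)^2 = -101927760800/81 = -1258367417.28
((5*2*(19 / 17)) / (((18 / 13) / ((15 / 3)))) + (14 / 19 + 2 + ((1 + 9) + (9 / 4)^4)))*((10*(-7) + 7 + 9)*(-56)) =1230320343 / 5168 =238065.08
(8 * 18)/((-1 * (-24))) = 6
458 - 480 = -22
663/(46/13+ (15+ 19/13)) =663/20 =33.15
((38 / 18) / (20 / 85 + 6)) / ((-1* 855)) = -17 / 42930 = -0.00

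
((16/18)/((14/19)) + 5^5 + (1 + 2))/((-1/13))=-2562820/63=-40679.68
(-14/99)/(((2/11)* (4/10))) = -35/18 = -1.94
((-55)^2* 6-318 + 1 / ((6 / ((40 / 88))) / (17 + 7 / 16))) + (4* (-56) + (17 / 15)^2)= 1394759953 / 79200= 17610.61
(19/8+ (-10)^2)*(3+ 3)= 2457/4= 614.25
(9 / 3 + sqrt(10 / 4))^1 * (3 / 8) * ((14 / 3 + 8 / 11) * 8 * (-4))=-2136 / 11-356 * sqrt(10) / 11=-296.52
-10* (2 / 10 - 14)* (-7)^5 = -2319366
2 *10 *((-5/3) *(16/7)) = -1600/21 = -76.19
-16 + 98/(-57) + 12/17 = -16486/969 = -17.01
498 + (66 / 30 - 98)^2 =241891 / 25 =9675.64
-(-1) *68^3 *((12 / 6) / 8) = 78608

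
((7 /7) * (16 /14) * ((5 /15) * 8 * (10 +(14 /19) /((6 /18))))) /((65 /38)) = 29696 /1365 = 21.76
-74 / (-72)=37 / 36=1.03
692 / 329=2.10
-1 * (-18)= 18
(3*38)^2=12996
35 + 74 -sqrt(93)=109 -sqrt(93)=99.36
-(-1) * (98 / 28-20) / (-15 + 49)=-33 / 68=-0.49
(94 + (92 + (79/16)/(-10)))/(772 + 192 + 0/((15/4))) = 29681/154240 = 0.19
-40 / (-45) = 8 / 9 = 0.89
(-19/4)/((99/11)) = -0.53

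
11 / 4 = 2.75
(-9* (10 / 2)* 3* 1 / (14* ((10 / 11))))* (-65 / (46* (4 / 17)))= 328185 / 5152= 63.70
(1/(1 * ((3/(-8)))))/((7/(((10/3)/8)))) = -0.16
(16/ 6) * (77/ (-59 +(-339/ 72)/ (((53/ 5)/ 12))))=-65296/ 20457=-3.19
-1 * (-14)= 14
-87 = -87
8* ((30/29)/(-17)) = -240/493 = -0.49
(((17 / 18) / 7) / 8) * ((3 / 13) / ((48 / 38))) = 323 / 104832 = 0.00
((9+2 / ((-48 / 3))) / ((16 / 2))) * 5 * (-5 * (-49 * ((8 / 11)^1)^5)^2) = -71500719718400 / 25937424601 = -2756.66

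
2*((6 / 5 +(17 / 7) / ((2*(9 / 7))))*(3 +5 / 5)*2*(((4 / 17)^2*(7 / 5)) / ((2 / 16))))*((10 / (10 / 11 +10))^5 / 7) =31082843 / 15801075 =1.97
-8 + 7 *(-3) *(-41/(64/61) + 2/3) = 51113/64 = 798.64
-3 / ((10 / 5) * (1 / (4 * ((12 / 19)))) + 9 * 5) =-72 / 1099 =-0.07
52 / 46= 1.13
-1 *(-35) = 35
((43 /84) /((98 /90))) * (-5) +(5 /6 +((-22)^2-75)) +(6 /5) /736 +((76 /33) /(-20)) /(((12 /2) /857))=4886465999 /12496176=391.04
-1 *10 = -10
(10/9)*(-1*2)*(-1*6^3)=480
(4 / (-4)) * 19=-19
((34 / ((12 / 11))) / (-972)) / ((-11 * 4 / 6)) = 17 / 3888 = 0.00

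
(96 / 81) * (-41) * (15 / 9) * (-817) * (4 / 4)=5359520 / 81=66166.91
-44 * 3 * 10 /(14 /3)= -1980 /7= -282.86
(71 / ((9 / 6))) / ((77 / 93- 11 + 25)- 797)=-0.06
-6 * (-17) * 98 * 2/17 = 1176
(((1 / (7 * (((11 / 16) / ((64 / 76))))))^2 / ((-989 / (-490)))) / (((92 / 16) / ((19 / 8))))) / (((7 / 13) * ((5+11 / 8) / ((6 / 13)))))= 5242880 / 6223147007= 0.00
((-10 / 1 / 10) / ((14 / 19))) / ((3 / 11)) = -209 / 42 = -4.98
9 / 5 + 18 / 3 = 39 / 5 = 7.80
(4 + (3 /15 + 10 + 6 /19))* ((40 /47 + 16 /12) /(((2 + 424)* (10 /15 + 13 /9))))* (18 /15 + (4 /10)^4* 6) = 3822588 /80096875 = 0.05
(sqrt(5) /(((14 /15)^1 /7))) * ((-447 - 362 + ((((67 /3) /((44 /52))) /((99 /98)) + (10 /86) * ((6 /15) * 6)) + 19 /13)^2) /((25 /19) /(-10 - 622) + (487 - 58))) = -3241752800786074240 * sqrt(5) /5726990909824834221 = -1.27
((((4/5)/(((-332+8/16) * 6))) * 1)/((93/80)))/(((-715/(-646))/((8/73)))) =-19456/567933795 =-0.00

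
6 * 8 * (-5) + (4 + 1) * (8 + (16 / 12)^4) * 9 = 2360 / 9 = 262.22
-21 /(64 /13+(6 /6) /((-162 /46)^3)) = -145083393 /33854053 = -4.29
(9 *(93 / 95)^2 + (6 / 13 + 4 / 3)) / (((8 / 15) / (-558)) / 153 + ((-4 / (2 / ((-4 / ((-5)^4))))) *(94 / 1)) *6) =3913916604075 / 2711665765276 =1.44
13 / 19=0.68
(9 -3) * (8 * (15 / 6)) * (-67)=-8040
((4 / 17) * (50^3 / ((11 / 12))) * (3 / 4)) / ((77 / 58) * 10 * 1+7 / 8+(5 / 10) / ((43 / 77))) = 44892000000 / 28068887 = 1599.35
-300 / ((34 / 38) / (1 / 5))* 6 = -6840 / 17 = -402.35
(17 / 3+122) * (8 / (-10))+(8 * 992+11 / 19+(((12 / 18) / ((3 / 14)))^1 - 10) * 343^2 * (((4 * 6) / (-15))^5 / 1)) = 4545520756771 / 534375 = 8506237.67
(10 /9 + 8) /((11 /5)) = 410 /99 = 4.14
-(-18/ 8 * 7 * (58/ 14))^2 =-68121/ 16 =-4257.56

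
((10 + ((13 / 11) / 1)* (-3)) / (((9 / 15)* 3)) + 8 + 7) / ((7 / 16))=29440 / 693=42.48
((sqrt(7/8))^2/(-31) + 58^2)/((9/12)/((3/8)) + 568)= 166853/28272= 5.90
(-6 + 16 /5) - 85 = -439 /5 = -87.80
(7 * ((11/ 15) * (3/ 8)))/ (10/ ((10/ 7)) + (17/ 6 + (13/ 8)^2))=1848/ 11975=0.15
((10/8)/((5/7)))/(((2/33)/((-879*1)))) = -25381.12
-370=-370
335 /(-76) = -4.41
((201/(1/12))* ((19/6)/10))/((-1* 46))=-3819/230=-16.60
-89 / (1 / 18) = -1602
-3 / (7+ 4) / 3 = -1 / 11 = -0.09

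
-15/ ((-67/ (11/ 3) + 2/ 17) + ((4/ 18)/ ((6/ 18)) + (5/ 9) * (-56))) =25245/ 81793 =0.31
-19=-19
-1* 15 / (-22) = 15 / 22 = 0.68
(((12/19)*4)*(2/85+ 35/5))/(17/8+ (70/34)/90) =2063232/249755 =8.26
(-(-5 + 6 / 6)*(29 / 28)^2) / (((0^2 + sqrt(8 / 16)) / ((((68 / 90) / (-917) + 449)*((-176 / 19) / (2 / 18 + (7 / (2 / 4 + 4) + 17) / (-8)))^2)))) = 7722691877728256*sqrt(2) / 227821318585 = 47939.04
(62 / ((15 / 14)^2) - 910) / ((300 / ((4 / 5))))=-192598 / 84375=-2.28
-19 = -19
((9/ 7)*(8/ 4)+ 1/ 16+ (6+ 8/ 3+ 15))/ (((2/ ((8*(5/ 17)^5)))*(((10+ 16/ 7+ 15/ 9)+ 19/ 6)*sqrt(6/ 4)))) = 27615625*sqrt(6)/ 6125263098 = 0.01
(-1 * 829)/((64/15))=-12435/64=-194.30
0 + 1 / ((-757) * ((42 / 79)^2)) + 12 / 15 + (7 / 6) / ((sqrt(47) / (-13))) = 5310187 / 6676740- 91 * sqrt(47) / 282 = -1.42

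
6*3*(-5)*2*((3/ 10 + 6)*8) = -9072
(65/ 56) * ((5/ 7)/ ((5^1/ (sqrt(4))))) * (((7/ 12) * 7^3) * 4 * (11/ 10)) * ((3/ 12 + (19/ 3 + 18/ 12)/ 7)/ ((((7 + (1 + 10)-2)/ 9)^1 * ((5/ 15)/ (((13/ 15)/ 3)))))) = 299299/ 1536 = 194.86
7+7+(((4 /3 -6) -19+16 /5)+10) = 3.53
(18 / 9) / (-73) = -2 / 73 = -0.03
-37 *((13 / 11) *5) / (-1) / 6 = 2405 / 66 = 36.44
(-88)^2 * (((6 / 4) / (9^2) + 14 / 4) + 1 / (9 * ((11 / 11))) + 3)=1386176 / 27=51339.85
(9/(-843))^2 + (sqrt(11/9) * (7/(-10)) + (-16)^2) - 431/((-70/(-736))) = -4276.43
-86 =-86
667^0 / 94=1 / 94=0.01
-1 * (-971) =971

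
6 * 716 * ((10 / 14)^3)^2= 67125000 / 117649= 570.55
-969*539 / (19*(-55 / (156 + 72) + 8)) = -3542.96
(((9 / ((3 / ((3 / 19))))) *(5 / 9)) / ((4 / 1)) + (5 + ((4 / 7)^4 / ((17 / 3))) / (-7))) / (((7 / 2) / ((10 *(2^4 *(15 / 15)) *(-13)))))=-114341184880 / 38000627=-3008.93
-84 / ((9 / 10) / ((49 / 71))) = -13720 / 213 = -64.41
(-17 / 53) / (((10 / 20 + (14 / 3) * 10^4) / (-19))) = 0.00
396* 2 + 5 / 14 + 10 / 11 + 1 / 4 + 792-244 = 413187 / 308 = 1341.52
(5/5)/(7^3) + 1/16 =359/5488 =0.07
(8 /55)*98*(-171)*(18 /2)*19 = -22924944 /55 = -416817.16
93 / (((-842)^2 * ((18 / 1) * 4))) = 31 / 17015136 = 0.00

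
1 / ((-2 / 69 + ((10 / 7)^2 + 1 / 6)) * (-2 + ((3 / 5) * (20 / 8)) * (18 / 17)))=-16422 / 14731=-1.11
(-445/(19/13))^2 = 33466225/361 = 92704.22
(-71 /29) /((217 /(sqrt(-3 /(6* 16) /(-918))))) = -71* sqrt(51) /7702632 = -0.00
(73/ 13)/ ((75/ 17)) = 1241/ 975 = 1.27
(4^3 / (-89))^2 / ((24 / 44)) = 22528 / 23763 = 0.95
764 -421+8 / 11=3781 / 11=343.73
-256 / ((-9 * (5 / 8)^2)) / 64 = 256 / 225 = 1.14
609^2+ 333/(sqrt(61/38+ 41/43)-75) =3407268528639/9187069-333 * sqrt(6831754)/9187069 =370876.46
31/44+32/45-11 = -18977/1980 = -9.58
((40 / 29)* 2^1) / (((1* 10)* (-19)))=-8 / 551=-0.01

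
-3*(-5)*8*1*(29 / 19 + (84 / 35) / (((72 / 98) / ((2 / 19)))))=4264 / 19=224.42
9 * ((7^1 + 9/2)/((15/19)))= 1311/10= 131.10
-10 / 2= -5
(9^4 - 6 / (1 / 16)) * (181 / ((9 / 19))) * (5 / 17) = 37055225 / 51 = 726573.04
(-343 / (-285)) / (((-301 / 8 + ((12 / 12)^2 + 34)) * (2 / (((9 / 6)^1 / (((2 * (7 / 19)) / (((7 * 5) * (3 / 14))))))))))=-7 / 2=-3.50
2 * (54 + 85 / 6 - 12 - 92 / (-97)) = 33241 / 291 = 114.23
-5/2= -2.50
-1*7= -7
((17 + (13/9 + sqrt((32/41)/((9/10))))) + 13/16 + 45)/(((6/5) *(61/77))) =1540 *sqrt(205)/22509 + 3562405/52704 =68.57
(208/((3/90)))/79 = 6240/79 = 78.99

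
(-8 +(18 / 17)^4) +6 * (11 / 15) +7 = 1944737 / 417605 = 4.66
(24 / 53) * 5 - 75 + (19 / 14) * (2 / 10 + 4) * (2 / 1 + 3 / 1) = -4689 / 106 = -44.24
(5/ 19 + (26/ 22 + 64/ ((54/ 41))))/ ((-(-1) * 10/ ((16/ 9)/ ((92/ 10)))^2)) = 45177920/ 241796907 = 0.19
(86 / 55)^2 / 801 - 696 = -1686418004 / 2423025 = -696.00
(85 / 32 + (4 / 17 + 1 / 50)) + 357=359.91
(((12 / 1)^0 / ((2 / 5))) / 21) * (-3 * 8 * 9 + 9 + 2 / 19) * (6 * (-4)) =78620 / 133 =591.13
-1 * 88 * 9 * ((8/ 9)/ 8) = -88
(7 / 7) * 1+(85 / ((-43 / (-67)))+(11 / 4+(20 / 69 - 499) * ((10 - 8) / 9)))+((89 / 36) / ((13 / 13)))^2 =40348361 / 1281744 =31.48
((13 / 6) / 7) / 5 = 13 / 210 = 0.06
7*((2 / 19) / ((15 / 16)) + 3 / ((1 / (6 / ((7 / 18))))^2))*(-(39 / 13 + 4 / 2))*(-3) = 9974288 / 133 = 74994.65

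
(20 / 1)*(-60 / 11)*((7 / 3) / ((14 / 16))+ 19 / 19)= -400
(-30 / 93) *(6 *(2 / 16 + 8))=-975 / 62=-15.73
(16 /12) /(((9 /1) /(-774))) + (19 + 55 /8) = -2131 /24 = -88.79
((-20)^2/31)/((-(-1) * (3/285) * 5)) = 245.16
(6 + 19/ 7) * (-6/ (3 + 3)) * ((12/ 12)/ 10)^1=-0.87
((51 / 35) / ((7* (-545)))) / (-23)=51 / 3071075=0.00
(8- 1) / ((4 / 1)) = 7 / 4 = 1.75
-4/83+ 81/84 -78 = -77.08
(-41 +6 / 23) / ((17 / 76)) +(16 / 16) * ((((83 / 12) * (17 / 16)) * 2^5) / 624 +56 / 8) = -255818699 / 1463904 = -174.75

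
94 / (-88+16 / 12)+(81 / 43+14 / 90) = 48029 / 50310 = 0.95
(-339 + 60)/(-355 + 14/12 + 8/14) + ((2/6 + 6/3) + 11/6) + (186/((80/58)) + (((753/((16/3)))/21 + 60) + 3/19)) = 206.69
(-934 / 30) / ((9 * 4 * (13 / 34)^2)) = -134963 / 22815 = -5.92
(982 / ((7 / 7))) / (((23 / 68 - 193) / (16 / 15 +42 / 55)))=-20166352 / 2161665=-9.33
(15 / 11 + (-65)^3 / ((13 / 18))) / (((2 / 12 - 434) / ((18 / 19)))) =451735380 / 544027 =830.35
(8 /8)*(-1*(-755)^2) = -570025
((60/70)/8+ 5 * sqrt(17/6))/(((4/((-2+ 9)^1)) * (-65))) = -7 * sqrt(102)/312 - 3/1040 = -0.23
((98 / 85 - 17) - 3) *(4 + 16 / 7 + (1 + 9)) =-182628 / 595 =-306.94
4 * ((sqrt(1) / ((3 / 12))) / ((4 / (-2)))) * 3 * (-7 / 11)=15.27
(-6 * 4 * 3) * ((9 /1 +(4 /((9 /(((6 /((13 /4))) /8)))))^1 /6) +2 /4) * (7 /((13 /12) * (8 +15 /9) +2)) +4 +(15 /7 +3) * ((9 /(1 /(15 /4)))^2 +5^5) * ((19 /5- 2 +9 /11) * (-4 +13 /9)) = -66117829256 /449449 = -147108.64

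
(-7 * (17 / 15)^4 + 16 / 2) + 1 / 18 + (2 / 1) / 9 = -331169 / 101250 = -3.27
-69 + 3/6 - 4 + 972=1799/2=899.50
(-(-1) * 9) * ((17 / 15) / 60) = 17 / 100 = 0.17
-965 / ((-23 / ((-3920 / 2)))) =-1891400 / 23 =-82234.78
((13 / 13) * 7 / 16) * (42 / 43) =147 / 344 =0.43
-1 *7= -7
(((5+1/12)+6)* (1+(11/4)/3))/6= 3059/864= 3.54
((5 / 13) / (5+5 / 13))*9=9 / 14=0.64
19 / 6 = 3.17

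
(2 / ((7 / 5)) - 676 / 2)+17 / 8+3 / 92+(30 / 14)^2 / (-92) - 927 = -11373357 / 9016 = -1261.46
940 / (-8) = -235 / 2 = -117.50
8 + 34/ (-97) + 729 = 71455/ 97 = 736.65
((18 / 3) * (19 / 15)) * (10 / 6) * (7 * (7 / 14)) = 133 / 3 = 44.33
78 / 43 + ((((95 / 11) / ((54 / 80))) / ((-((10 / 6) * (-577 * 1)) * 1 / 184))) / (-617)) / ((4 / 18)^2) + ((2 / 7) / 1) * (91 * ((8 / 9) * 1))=24.84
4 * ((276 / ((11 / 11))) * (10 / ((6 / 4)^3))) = 29440 / 9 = 3271.11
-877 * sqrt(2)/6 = -206.71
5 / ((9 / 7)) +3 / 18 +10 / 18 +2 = 119 / 18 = 6.61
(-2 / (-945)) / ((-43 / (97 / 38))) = -97 / 772065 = -0.00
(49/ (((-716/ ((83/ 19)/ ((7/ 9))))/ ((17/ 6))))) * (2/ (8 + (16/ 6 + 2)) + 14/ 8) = -4296495/ 2067808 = -2.08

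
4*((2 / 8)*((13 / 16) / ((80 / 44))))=143 / 320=0.45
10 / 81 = 0.12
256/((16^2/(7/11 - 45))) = -488/11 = -44.36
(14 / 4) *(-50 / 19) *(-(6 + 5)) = 1925 / 19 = 101.32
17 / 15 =1.13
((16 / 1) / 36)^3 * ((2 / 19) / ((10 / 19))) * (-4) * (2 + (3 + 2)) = -1792 / 3645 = -0.49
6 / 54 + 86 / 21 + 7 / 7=5.21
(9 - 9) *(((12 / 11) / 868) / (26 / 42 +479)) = 0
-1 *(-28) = 28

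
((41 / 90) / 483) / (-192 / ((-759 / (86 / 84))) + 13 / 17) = 7667 / 8321490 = 0.00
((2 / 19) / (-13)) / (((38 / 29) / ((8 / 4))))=-0.01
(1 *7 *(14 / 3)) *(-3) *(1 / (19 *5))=-98 / 95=-1.03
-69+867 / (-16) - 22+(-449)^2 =201455.81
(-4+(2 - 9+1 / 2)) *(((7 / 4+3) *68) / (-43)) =78.87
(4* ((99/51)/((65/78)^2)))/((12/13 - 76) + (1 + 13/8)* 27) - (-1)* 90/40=-305307/742900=-0.41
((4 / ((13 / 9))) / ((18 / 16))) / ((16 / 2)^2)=1 / 26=0.04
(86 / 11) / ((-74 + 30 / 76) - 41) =-3268 / 47905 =-0.07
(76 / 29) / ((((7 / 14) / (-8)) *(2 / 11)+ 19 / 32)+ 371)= 26752 / 3793113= 0.01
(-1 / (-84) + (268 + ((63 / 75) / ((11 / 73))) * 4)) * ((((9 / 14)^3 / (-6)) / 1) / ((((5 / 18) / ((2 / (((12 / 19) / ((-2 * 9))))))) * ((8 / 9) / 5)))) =2507950720251 / 169030400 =14837.28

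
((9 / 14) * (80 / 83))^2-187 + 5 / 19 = -1195204028 / 6413659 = -186.35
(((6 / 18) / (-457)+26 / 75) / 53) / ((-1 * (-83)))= 11857 / 150775725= 0.00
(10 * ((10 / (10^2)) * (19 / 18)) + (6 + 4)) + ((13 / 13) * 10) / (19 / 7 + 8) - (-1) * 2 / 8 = 2203 / 180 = 12.24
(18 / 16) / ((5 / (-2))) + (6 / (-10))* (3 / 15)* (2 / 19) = -879 / 1900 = -0.46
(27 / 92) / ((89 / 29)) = 783 / 8188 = 0.10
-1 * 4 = -4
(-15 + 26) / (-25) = -11 / 25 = -0.44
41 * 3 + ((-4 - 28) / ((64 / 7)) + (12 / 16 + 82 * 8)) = 3105 / 4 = 776.25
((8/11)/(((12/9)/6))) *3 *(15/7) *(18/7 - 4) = -16200/539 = -30.06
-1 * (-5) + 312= 317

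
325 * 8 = 2600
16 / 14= 8 / 7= 1.14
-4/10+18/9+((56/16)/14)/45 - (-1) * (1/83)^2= 1991101/1240020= 1.61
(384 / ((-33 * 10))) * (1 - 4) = 192 / 55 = 3.49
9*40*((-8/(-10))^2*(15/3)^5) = 720000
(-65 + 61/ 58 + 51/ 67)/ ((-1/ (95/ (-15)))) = -4665355/ 11658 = -400.18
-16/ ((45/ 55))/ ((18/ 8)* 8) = -88/ 81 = -1.09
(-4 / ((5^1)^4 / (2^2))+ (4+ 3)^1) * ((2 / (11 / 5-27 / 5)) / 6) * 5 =-1453 / 400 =-3.63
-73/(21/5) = -365/21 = -17.38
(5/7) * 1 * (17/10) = 17/14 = 1.21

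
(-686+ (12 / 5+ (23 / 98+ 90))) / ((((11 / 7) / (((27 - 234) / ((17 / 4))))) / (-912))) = -109777518432 / 6545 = -16772730.09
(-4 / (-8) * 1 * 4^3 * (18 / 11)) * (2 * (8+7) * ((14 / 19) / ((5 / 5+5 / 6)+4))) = 41472 / 209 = 198.43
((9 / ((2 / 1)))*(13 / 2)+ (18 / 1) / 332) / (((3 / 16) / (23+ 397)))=5448240 / 83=65641.45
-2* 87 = -174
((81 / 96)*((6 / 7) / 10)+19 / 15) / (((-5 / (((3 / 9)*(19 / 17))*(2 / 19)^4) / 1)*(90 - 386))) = 4499 / 108720637200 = 0.00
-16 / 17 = -0.94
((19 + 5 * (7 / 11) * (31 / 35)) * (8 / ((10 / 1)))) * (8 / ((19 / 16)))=24576 / 209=117.59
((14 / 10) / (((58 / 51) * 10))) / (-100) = -357 / 290000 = -0.00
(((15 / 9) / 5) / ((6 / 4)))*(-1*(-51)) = 34 / 3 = 11.33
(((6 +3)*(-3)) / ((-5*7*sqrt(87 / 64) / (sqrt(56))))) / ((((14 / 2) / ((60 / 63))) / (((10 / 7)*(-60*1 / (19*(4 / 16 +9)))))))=-460800*sqrt(1218) / 48949187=-0.33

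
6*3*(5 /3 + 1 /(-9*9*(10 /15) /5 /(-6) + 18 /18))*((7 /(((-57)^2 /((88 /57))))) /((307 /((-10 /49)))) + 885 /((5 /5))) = 29938027145525 /928619433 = 32239.29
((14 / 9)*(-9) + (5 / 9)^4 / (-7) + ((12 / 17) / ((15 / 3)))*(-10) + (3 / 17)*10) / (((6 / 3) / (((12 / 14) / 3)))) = -10665689 / 5465313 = -1.95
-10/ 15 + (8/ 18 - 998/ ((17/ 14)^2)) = -677.07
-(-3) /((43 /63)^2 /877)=10442439 /1849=5647.61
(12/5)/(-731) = -12/3655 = -0.00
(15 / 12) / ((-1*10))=-1 / 8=-0.12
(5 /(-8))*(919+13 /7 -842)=-345 /7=-49.29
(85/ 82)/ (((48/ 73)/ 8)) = 6205/ 492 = 12.61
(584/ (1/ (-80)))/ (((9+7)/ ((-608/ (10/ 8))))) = 1420288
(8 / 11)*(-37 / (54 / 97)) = -14356 / 297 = -48.34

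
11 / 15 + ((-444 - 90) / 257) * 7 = -53243 / 3855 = -13.81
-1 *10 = -10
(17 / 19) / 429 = 17 / 8151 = 0.00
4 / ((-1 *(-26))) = 2 / 13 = 0.15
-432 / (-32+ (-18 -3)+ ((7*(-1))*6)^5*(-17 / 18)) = -432 / 123430555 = -0.00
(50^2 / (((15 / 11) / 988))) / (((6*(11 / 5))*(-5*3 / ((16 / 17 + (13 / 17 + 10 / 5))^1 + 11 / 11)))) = -19760000 / 459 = -43050.11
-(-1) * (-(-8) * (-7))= -56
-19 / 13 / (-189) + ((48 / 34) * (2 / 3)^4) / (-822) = 126929 / 17167059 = 0.01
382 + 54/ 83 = 31760/ 83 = 382.65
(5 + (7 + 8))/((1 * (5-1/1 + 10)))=10/7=1.43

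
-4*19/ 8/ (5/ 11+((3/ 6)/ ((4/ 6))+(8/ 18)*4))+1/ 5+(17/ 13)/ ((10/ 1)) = -2.85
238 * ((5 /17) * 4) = 280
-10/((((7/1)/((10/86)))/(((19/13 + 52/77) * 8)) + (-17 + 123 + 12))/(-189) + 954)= -161708400/15416583979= -0.01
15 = 15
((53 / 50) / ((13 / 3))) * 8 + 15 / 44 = 32859 / 14300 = 2.30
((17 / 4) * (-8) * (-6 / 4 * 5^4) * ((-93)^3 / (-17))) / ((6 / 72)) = 18098032500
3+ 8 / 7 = 29 / 7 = 4.14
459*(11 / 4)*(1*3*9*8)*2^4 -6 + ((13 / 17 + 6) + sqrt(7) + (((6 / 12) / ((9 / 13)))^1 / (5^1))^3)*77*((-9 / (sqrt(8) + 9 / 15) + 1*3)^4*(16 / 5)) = 4362375.81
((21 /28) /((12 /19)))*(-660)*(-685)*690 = 740878875 /2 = 370439437.50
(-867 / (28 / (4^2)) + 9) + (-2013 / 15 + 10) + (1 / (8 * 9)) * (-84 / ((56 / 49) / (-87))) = -292217 / 560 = -521.82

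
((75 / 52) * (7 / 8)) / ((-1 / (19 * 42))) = -1007.09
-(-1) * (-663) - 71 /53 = -35210 /53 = -664.34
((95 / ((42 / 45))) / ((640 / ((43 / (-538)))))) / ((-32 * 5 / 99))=242649 / 30851072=0.01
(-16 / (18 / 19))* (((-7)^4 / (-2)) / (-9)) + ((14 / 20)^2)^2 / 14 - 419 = -4328272217 / 1620000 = -2671.77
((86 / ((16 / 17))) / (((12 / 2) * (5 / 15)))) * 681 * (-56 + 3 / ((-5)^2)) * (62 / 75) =-7186233659 / 5000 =-1437246.73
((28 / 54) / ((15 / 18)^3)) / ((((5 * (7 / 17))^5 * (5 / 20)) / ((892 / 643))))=81056796416 / 603063671875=0.13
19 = 19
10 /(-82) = -5 /41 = -0.12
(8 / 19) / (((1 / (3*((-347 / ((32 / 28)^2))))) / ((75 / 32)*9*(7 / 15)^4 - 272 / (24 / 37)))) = 17070994997 / 121600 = 140386.47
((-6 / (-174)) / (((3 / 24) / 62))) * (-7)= -3472 / 29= -119.72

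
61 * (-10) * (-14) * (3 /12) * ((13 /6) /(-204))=-27755 /1224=-22.68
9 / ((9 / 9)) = 9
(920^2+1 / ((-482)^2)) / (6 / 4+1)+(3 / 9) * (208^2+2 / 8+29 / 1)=1230124506671 / 3484860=352991.08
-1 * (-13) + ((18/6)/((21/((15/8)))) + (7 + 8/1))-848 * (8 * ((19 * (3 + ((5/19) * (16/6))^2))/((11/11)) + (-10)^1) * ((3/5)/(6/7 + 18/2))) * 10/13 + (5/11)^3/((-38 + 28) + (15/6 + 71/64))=-1211243103211045/67768652952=-17873.21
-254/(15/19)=-321.73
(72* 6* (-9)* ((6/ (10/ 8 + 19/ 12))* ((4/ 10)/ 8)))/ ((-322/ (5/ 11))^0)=-34992/ 85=-411.67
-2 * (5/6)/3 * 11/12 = -55/108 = -0.51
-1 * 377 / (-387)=377 / 387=0.97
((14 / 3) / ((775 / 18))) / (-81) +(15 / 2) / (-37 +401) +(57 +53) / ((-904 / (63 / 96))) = -1668690397 / 27541987200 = -0.06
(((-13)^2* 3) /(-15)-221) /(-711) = 1274 /3555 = 0.36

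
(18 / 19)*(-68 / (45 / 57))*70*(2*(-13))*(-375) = -55692000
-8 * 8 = -64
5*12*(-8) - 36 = -516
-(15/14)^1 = -15/14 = -1.07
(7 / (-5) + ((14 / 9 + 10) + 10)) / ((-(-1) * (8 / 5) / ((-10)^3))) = -113375 / 9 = -12597.22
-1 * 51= -51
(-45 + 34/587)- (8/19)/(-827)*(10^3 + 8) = -44.43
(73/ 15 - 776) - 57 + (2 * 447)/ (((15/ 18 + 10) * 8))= -817.82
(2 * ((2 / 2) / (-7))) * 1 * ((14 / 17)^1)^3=-784 / 4913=-0.16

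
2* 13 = 26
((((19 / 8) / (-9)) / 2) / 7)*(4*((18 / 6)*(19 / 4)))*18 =-1083 / 56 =-19.34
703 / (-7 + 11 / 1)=703 / 4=175.75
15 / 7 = 2.14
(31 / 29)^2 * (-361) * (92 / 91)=-31916732 / 76531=-417.04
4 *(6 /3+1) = 12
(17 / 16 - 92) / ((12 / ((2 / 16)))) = -485 / 512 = -0.95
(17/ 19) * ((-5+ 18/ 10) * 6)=-1632/ 95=-17.18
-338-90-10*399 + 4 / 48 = -53015 / 12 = -4417.92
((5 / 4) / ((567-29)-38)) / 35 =1 / 14000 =0.00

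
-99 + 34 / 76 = -3745 / 38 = -98.55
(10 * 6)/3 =20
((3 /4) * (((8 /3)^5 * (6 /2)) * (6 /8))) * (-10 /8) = -2560 /9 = -284.44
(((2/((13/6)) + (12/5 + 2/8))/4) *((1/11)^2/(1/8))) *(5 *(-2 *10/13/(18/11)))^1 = -4645/16731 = -0.28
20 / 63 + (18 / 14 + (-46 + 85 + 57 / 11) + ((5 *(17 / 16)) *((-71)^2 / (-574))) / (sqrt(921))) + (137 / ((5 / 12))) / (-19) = 1874963 / 65835 - 428485 *sqrt(921) / 8458464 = 26.94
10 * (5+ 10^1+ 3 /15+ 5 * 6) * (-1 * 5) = -2260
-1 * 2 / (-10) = 1 / 5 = 0.20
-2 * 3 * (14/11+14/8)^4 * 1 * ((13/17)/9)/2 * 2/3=-4067709373/286729344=-14.19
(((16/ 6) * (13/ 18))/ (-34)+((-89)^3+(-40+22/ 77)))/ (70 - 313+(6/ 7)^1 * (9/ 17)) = 2265193181/ 779301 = 2906.70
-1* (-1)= 1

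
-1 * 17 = -17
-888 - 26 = -914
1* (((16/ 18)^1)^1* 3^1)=8/ 3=2.67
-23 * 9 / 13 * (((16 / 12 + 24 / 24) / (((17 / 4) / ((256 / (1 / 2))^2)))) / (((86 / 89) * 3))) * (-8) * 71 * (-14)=-59739580923904 / 9503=-6286391763.01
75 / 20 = 15 / 4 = 3.75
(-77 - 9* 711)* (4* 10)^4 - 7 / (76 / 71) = -1259970560497 / 76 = -16578560006.54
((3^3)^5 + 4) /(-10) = -14348911 /10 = -1434891.10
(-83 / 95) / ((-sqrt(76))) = 83*sqrt(19) / 3610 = 0.10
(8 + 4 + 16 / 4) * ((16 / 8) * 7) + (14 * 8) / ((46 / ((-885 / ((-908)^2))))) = 530948621 / 2370334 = 224.00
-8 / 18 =-4 / 9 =-0.44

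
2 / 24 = 1 / 12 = 0.08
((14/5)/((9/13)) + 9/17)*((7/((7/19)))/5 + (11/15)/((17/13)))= 3890888/195075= 19.95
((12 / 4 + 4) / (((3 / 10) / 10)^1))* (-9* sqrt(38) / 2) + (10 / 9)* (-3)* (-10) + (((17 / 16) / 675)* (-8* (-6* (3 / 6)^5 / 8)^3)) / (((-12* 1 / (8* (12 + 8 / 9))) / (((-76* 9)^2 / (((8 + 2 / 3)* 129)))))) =91584958243 / 2747596800 - 1050* sqrt(38) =-6439.30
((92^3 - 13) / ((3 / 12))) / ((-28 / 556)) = -432943300 / 7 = -61849042.86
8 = 8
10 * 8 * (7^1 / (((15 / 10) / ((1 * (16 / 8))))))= 2240 / 3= 746.67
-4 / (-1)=4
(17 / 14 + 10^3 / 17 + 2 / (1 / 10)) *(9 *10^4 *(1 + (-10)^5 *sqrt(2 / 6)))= 857205000 / 119 - 28573500000000 *sqrt(3) / 119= -415881483572.01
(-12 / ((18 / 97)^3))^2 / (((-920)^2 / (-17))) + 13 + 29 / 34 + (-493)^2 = 242992.02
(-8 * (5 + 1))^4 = 5308416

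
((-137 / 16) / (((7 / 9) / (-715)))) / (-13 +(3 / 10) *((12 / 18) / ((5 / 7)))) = -7346625 / 11872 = -618.82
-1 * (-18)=18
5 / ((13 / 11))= 55 / 13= 4.23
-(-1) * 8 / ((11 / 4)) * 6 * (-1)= -17.45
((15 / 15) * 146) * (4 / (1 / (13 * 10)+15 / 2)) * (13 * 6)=370110 / 61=6067.38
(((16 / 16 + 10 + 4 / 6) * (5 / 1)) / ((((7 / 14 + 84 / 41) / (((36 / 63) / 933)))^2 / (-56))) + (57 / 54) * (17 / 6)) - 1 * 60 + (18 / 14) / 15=-303024171779057 / 5323336201260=-56.92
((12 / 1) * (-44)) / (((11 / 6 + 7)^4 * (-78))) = 114048 / 102576253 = 0.00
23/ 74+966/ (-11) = -71231/ 814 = -87.51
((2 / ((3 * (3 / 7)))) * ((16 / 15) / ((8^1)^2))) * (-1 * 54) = -7 / 5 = -1.40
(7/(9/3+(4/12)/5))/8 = 105/368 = 0.29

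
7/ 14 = 0.50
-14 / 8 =-7 / 4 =-1.75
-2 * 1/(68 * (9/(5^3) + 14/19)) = -2375/65314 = -0.04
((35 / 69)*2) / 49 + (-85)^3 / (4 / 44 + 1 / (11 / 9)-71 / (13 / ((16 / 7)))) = 98973037745 / 1865346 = 53058.81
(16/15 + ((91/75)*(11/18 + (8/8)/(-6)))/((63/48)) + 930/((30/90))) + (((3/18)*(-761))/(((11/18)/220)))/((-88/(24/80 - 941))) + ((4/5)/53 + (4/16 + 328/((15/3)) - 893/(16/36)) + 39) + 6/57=-43714088713499/89723700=-487207.82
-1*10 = -10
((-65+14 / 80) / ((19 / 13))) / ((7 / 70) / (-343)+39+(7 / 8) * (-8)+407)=-11562187 / 114438444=-0.10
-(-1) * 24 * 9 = 216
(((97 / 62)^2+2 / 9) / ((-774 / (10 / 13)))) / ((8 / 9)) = -461845 / 154713312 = -0.00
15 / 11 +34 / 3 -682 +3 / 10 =-220771 / 330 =-669.00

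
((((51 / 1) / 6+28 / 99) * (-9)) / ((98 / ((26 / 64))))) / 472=-22607 / 32564224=-0.00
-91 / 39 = -7 / 3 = -2.33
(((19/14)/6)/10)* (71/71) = 19/840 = 0.02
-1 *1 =-1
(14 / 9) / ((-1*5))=-0.31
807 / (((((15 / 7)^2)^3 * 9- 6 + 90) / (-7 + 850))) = 26678910783 / 37466047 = 712.08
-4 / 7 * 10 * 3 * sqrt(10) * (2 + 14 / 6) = -520 * sqrt(10) / 7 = -234.91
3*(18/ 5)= 54/ 5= 10.80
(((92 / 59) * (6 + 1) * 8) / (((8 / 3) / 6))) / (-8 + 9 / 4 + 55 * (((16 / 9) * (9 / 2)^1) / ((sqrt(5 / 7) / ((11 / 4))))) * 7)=1066464 / 94812742229 + 314189568 * sqrt(35) / 94812742229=0.02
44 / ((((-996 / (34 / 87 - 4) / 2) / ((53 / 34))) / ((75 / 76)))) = 0.49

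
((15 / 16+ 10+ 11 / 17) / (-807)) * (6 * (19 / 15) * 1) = -59869 / 548760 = -0.11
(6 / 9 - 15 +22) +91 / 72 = 643 / 72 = 8.93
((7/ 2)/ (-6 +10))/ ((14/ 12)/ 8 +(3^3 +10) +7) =42/ 2119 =0.02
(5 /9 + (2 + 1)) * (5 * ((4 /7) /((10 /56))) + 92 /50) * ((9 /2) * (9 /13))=64224 /325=197.61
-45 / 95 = -9 / 19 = -0.47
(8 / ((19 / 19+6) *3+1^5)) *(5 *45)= 900 / 11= 81.82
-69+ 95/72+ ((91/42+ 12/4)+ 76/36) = -60.40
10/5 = 2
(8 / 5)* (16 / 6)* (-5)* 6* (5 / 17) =-640 / 17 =-37.65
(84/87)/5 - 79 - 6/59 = -675063/8555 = -78.91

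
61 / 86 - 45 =-3809 / 86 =-44.29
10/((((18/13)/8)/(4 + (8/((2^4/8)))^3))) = 35360/9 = 3928.89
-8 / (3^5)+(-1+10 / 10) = -8 / 243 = -0.03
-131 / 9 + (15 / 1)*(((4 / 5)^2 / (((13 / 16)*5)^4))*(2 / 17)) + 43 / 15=-159563665646 / 13655728125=-11.68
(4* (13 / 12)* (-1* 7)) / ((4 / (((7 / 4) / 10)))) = -637 / 480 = -1.33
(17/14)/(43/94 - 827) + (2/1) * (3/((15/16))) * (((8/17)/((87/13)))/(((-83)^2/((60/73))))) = -190854717699/134839481914165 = -0.00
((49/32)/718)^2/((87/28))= 16807/11481750528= 0.00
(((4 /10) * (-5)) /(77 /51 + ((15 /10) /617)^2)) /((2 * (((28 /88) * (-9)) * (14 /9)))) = 854266116 /5745380879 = 0.15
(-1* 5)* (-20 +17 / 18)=1715 / 18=95.28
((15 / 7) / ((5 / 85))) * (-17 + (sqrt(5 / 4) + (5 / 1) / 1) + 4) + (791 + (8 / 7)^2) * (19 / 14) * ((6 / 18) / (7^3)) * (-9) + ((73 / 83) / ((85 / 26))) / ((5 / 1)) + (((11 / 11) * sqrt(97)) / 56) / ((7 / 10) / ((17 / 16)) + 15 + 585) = -2496510893921 / 8300136950 + 85 * sqrt(97) / 2859136 + 255 * sqrt(5) / 14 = -260.05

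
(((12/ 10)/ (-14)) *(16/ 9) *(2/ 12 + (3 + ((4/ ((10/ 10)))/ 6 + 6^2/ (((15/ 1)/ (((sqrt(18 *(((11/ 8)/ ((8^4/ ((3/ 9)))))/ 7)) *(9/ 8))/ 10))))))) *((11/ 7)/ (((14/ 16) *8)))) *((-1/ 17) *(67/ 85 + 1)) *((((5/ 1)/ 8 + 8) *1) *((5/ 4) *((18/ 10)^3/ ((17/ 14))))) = 94616181 *sqrt(231)/ 1685159000000 + 107465292/ 150460625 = 0.72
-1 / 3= -0.33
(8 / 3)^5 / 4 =8192 / 243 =33.71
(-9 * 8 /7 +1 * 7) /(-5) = 23 /35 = 0.66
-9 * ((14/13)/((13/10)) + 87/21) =-52929/1183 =-44.74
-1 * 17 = -17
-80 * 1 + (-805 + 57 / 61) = -53928 / 61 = -884.07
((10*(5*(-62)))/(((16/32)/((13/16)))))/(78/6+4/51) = -385.18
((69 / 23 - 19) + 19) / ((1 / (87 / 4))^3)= 1975509 / 64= 30867.33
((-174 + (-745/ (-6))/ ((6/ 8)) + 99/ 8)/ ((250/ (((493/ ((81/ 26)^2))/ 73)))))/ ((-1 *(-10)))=23578711/ 21552885000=0.00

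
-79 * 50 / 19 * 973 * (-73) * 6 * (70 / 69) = 39279037000 / 437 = 89883379.86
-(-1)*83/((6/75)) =2075/2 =1037.50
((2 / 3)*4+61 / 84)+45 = 1355 / 28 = 48.39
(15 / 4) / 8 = 15 / 32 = 0.47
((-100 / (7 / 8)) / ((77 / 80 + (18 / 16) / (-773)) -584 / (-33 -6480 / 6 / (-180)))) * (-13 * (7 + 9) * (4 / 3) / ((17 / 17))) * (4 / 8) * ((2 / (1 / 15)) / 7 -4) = 370446336000 / 1848240653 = 200.43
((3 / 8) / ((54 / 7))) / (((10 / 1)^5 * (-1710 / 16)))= -7 / 1539000000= -0.00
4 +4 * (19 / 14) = 66 / 7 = 9.43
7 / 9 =0.78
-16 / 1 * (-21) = 336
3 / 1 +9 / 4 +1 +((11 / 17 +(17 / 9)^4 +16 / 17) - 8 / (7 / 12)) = 21404879 / 3123036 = 6.85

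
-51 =-51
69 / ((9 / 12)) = 92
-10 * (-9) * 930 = 83700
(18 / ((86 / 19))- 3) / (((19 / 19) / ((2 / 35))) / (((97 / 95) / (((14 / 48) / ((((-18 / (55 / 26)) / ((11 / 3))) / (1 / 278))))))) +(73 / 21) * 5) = 534284045568 / 9503231001805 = 0.06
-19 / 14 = -1.36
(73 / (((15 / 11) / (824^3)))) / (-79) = -449259407872 / 1185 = -379121863.18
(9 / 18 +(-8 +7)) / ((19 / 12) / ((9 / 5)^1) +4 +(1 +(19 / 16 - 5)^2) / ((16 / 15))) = -55296 / 2150333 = -0.03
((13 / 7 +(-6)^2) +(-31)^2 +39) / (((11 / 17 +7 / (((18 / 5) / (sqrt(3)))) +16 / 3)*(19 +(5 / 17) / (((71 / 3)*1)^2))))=1162124076753 / 86884226464- 107956881447*sqrt(3) / 24824064704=5.84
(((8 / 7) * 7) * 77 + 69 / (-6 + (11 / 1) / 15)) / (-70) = -47629 / 5530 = -8.61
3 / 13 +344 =4475 / 13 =344.23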